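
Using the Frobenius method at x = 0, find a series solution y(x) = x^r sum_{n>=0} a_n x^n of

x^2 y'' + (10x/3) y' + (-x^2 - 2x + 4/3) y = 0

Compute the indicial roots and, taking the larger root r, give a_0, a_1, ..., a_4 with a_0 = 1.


Write in Frobenius form y'' + (p(x)/x) y' + (q(x)/x^2) y = 0:
  p(x) = 10/3,  q(x) = -x^2 - 2x + 4/3.
Indicial equation: r(r-1) + (10/3) r + (4/3) = 0 -> roots r_1 = -1, r_2 = -4/3.
Take r = r_1 = -1. Let y(x) = x^r sum_{n>=0} a_n x^n with a_0 = 1.
Substitute y = x^r sum a_n x^n and match x^{r+n}. The recurrence is
  D(n) a_n - 2 a_{n-1} - 1 a_{n-2} = 0,  where D(n) = (r+n)(r+n-1) + (10/3)(r+n) + (4/3).
  a_n = [2 a_{n-1} + 1 a_{n-2}] / D(n).
Since the indicial polynomial factors as (r - r_1)(r - r_2), D(n) = (r_1 + n - r_1)(r_1 + n - r_2) = n(n + 1/3).
Evaluating step by step (a_0 = 1):
  n = 1: D(1) = 1(1 + 1/3) = 4/3; numerator = 2(1) = 2; a_1 = (2)/(4/3) = 3/2
  n = 2: D(2) = 2(2 + 1/3) = 14/3; numerator = 2(3/2) + 1(1) = 4; a_2 = (4)/(14/3) = 6/7
  n = 3: D(3) = 3(3 + 1/3) = 10; numerator = 2(6/7) + 1(3/2) = 45/14; a_3 = (45/14)/(10) = 9/28
  n = 4: D(4) = 4(4 + 1/3) = 52/3; numerator = 2(9/28) + 1(6/7) = 3/2; a_4 = (3/2)/(52/3) = 9/104

r = -1; a_0 = 1; a_1 = 3/2; a_2 = 6/7; a_3 = 9/28; a_4 = 9/104


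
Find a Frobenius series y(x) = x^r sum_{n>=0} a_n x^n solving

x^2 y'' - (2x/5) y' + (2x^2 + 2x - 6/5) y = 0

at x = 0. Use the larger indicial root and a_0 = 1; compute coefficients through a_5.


Write in Frobenius form y'' + (p(x)/x) y' + (q(x)/x^2) y = 0:
  p(x) = -2/5,  q(x) = 2x^2 + 2x - 6/5.
Indicial equation: r(r-1) + (-2/5) r + (-6/5) = 0 -> roots r_1 = 2, r_2 = -3/5.
Take r = r_1 = 2. Let y(x) = x^r sum_{n>=0} a_n x^n with a_0 = 1.
Substitute y = x^r sum a_n x^n and match x^{r+n}. The recurrence is
  D(n) a_n + 2 a_{n-1} + 2 a_{n-2} = 0,  where D(n) = (r+n)(r+n-1) + (-2/5)(r+n) + (-6/5).
  a_n = [-2 a_{n-1} - 2 a_{n-2}] / D(n).
Since the indicial polynomial factors as (r - r_1)(r - r_2), D(n) = (r_1 + n - r_1)(r_1 + n - r_2) = n(n + 13/5).
Evaluating step by step (a_0 = 1):
  n = 1: D(1) = 1(1 + 13/5) = 18/5; numerator = -2(1) = -2; a_1 = (-2)/(18/5) = -5/9
  n = 2: D(2) = 2(2 + 13/5) = 46/5; numerator = -2(-5/9) - 2(1) = -8/9; a_2 = (-8/9)/(46/5) = -20/207
  n = 3: D(3) = 3(3 + 13/5) = 84/5; numerator = -2(-20/207) - 2(-5/9) = 30/23; a_3 = (30/23)/(84/5) = 25/322
  n = 4: D(4) = 4(4 + 13/5) = 132/5; numerator = -2(25/322) - 2(-20/207) = 55/1449; a_4 = (55/1449)/(132/5) = 25/17388
  n = 5: D(5) = 5(5 + 13/5) = 38; numerator = -2(25/17388) - 2(25/322) = -1375/8694; a_5 = (-1375/8694)/(38) = -1375/330372

r = 2; a_0 = 1; a_1 = -5/9; a_2 = -20/207; a_3 = 25/322; a_4 = 25/17388; a_5 = -1375/330372


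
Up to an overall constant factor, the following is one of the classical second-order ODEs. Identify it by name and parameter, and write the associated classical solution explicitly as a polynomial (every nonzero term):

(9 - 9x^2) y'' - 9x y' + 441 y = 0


All three coefficients share the factor 9; dividing through by 9 gives  (1 - x^2) y'' - x y' + 49 y = 0.
This matches the Chebyshev equation (1 - x^2) y'' - x y' + n^2 y = 0 (note the -x y' term, not -2x y') with n^2 = 49, so n = 7; the polynomial solution is T_7(x).
With y = sum_k a_k x^k, matching x^k gives (k+2)(k+1) a_{k+2} = (k^2 - n^2) a_k = (k - 7)(k + 7) a_k. The right side vanishes at k = 7, so the series with the parity of 7 terminates at degree 7.
Standard normalization: leading coefficient of T_n is 2^(n-1), so a_7 = 2^6 = 64. Work downward with a_k = (k+1)(k+2) a_{k+2} / ((k - 7)(k + 7)):
  a_5 = (6)(7)(64) / ((5 - 7)(5 + 7)) = 2688/(-24) = -112
  a_3 = (4)(5)(-112) / ((3 - 7)(3 + 7)) = -2240/(-40) = 56
  a_1 = (2)(3)(56) / ((1 - 7)(1 + 7)) = 336/(-48) = -7
Hence T_7(x) = 64 x^7 - 112 x^5 + 56 x^3 - 7 x.

T_7(x); series = 64 x^7 - 112 x^5 + 56 x^3 - 7 x


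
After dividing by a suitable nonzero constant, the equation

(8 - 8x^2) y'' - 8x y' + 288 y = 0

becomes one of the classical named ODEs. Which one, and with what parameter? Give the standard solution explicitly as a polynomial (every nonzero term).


All three coefficients share the factor 8; dividing through by 8 gives  (1 - x^2) y'' - x y' + 36 y = 0.
This matches the Chebyshev equation (1 - x^2) y'' - x y' + n^2 y = 0 (note the -x y' term, not -2x y') with n^2 = 36, so n = 6; the polynomial solution is T_6(x).
With y = sum_k a_k x^k, matching x^k gives (k+2)(k+1) a_{k+2} = (k^2 - n^2) a_k = (k - 6)(k + 6) a_k. The right side vanishes at k = 6, so the series with the parity of 6 terminates at degree 6.
Standard normalization: leading coefficient of T_n is 2^(n-1), so a_6 = 2^5 = 32. Work downward with a_k = (k+1)(k+2) a_{k+2} / ((k - 6)(k + 6)):
  a_4 = (5)(6)(32) / ((4 - 6)(4 + 6)) = 960/(-20) = -48
  a_2 = (3)(4)(-48) / ((2 - 6)(2 + 6)) = -576/(-32) = 18
  a_0 = (1)(2)(18) / ((0 - 6)(0 + 6)) = 36/(-36) = -1
Hence T_6(x) = 32 x^6 - 48 x^4 + 18 x^2 - 1.

T_6(x); series = 32 x^6 - 48 x^4 + 18 x^2 - 1


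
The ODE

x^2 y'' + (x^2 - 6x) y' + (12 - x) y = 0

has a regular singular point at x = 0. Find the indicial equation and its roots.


Divide by x^2 to reach normal form y'' + P_1(x) y' + P_2(x) y = 0 with P_1(x) = 1 - 6/x and P_2(x) = -1/x + 12/x^2.
x = 0 is a singular point because the y'-coefficient 1 - 6/x has a pole at x = 0 and the y-coefficient -1/x + 12/x^2 has a pole at x = 0.
It is a regular singular point because x P_1(x) = p(x) = x - 6 and x^2 P_2(x) = q(x) = 12 - x are polynomials, hence analytic at x = 0.
p(0) = -6,  q(0) = 12.
Indicial equation: r(r-1) + p(0) r + q(0) = 0, i.e. r^2 + (p(0) - 1) r + q(0) = 0, i.e. r^2 - 7 r + 12 = 0.
Discriminant: (-7)^2 - 4(12) = 1, so r = (7 ± 1)/2.
Solving: r_1 = 4, r_2 = 3.

indicial: r^2 - 7 r + 12 = 0; roots r_1 = 4, r_2 = 3


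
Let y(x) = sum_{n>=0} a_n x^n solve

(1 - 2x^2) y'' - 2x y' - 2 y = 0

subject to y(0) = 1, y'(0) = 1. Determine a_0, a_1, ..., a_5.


Ansatz: y(x) = sum_{n>=0} a_n x^n, so y'(x) = sum_{n>=1} n a_n x^(n-1) and y''(x) = sum_{n>=2} n(n-1) a_n x^(n-2).
Substitute into P(x) y'' + Q(x) y' + R(x) y = 0 with P(x) = 1 - 2x^2, Q(x) = -2x, R(x) = -2, and match powers of x.
Initial conditions: a_0 = 1, a_1 = 1.
Setting the coefficient of each power of x to zero and solving order by order (substituting the coefficients already found):
  x^0: 2 a_2 - 2 a_0 = 0  ->  2 a_2 = 2 a_0 = 2  ->  a_2 = 1
  x^1: 6 a_3 - 4 a_1 = 0  ->  6 a_3 = 4 a_1 = 4  ->  a_3 = 2/3
  x^2: 12 a_4 - 10 a_2 = 0  ->  12 a_4 = 10 a_2 = 10  ->  a_4 = 5/6
  x^3: 20 a_5 - 20 a_3 = 0  ->  20 a_5 = 20 a_3 = 40/3  ->  a_5 = 2/3
Truncated series: y(x) = 1 + x + x^2 + (2/3) x^3 + (5/6) x^4 + (2/3) x^5 + O(x^6).

a_0 = 1; a_1 = 1; a_2 = 1; a_3 = 2/3; a_4 = 5/6; a_5 = 2/3


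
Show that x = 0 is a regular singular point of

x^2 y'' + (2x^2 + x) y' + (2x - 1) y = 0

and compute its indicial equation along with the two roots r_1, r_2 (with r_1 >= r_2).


Divide by x^2 to reach normal form y'' + P_1(x) y' + P_2(x) y = 0 with P_1(x) = 2 + 1/x and P_2(x) = 2/x - 1/x^2.
x = 0 is a singular point because the y'-coefficient 2 + 1/x has a pole at x = 0 and the y-coefficient 2/x - 1/x^2 has a pole at x = 0.
It is a regular singular point because x P_1(x) = p(x) = 2x + 1 and x^2 P_2(x) = q(x) = 2x - 1 are polynomials, hence analytic at x = 0.
p(0) = 1,  q(0) = -1.
Indicial equation: r(r-1) + p(0) r + q(0) = 0, i.e. r^2 + (p(0) - 1) r + q(0) = 0, i.e. r^2 - 1 = 0.
Discriminant: (0)^2 - 4(-1) = 4, so r = (0 ± 2)/2.
Solving: r_1 = 1, r_2 = -1.

indicial: r^2 - 1 = 0; roots r_1 = 1, r_2 = -1


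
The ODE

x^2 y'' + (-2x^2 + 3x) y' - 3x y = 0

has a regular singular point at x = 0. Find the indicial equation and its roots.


Divide by x^2 to reach normal form y'' + P_1(x) y' + P_2(x) y = 0 with P_1(x) = -2 + 3/x and P_2(x) = -3/x.
x = 0 is a singular point because the y'-coefficient -2 + 3/x has a pole at x = 0 and the y-coefficient -3/x has a pole at x = 0.
It is a regular singular point because x P_1(x) = p(x) = 3 - 2x and x^2 P_2(x) = q(x) = -3x are polynomials, hence analytic at x = 0.
p(0) = 3,  q(0) = 0.
Indicial equation: r(r-1) + p(0) r + q(0) = 0, i.e. r^2 + (p(0) - 1) r + q(0) = 0, i.e. r^2 + 2 r = 0.
Discriminant: (2)^2 - 4(0) = 4, so r = (-2 ± 2)/2.
Solving: r_1 = 0, r_2 = -2.

indicial: r^2 + 2 r = 0; roots r_1 = 0, r_2 = -2


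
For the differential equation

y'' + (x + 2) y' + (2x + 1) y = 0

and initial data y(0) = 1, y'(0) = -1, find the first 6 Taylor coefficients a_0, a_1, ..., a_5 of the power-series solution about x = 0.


Ansatz: y(x) = sum_{n>=0} a_n x^n, so y'(x) = sum_{n>=1} n a_n x^(n-1) and y''(x) = sum_{n>=2} n(n-1) a_n x^(n-2).
Substitute into P(x) y'' + Q(x) y' + R(x) y = 0 with P(x) = 1, Q(x) = x + 2, R(x) = 2x + 1, and match powers of x.
Initial conditions: a_0 = 1, a_1 = -1.
Setting the coefficient of each power of x to zero and solving order by order (substituting the coefficients already found):
  x^0: 2 a_2 + 2 a_1 + a_0 = 0  ->  2 a_2 = -2 a_1 - a_0 = 1  ->  a_2 = 1/2
  x^1: 6 a_3 + 4 a_2 + 2 a_1 + 2 a_0 = 0  ->  6 a_3 = -4 a_2 - 2 a_1 - 2 a_0 = -2  ->  a_3 = -1/3
  x^2: 12 a_4 + 6 a_3 + 3 a_2 + 2 a_1 = 0  ->  12 a_4 = -6 a_3 - 3 a_2 - 2 a_1 = 5/2  ->  a_4 = 5/24
  x^3: 20 a_5 + 8 a_4 + 4 a_3 + 2 a_2 = 0  ->  20 a_5 = -8 a_4 - 4 a_3 - 2 a_2 = -4/3  ->  a_5 = -1/15
Truncated series: y(x) = 1 - x + (1/2) x^2 - (1/3) x^3 + (5/24) x^4 - (1/15) x^5 + O(x^6).

a_0 = 1; a_1 = -1; a_2 = 1/2; a_3 = -1/3; a_4 = 5/24; a_5 = -1/15


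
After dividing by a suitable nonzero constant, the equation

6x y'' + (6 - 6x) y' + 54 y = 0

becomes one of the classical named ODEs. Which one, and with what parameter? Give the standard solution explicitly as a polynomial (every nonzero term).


All three coefficients share the factor 6; dividing through by 6 gives  x y'' + (1 - x) y' + 9 y = 0.
This matches the Laguerre equation x y'' + (1 - x) y' + n y = 0 with n = 9; the polynomial solution is L_9(x).
With y = sum_k a_k x^k, matching x^k gives (k+1)k a_{k+1} + (k+1) a_{k+1} - k a_k + n a_k = 0, i.e. (k+1)^2 a_{k+1} = (k - n) a_k = (k - 9) a_k. The right side vanishes at k = 9, so the series terminates at degree 9.
Standard normalization L_n(0) = 1 gives a_0 = 1. Work upward with a_{k+1} = (k - 9) a_k / (k+1)^2:
  a_1 = (0 - 9)(1) / 1^2 = -9/1 = -9
  a_2 = (1 - 9)(-9) / 2^2 = 72/4 = 18
  a_3 = (2 - 9)(18) / 3^2 = -126/9 = -14
  a_4 = (3 - 9)(-14) / 4^2 = 84/16 = 21/4
  a_5 = (4 - 9)(21/4) / 5^2 = (-105/4)/25 = -21/20
  a_6 = (5 - 9)(-21/20) / 6^2 = (21/5)/36 = 7/60
  a_7 = (6 - 9)(7/60) / 7^2 = (-7/20)/49 = -1/140
  a_8 = (7 - 9)(-1/140) / 8^2 = (1/70)/64 = 1/4480
  a_9 = (8 - 9)(1/4480) / 9^2 = (-1/4480)/81 = -1/362880
Hence L_9(x) = -x^9/362880 + x^8/4480 - x^7/140 + 7 x^6/60 - 21 x^5/20 + 21 x^4/4 - 14 x^3 + 18 x^2 - 9 x + 1.

L_9(x); series = -x^9/362880 + x^8/4480 - x^7/140 + 7 x^6/60 - 21 x^5/20 + 21 x^4/4 - 14 x^3 + 18 x^2 - 9 x + 1


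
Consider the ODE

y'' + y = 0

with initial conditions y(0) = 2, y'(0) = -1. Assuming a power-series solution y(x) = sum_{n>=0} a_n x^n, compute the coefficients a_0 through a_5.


Ansatz: y(x) = sum_{n>=0} a_n x^n, so y'(x) = sum_{n>=1} n a_n x^(n-1) and y''(x) = sum_{n>=2} n(n-1) a_n x^(n-2).
Substitute into P(x) y'' + Q(x) y' + R(x) y = 0 with P(x) = 1, Q(x) = 0, R(x) = 1, and match powers of x.
Initial conditions: a_0 = 2, a_1 = -1.
Setting the coefficient of each power of x to zero and solving order by order (substituting the coefficients already found):
  x^0: 2 a_2 + a_0 = 0  ->  2 a_2 = -a_0 = -2  ->  a_2 = -1
  x^1: 6 a_3 + a_1 = 0  ->  6 a_3 = -a_1 = 1  ->  a_3 = 1/6
  x^2: 12 a_4 + a_2 = 0  ->  12 a_4 = -a_2 = 1  ->  a_4 = 1/12
  x^3: 20 a_5 + a_3 = 0  ->  20 a_5 = -a_3 = -1/6  ->  a_5 = -1/120
Truncated series: y(x) = 2 - x - x^2 + (1/6) x^3 + (1/12) x^4 - (1/120) x^5 + O(x^6).

a_0 = 2; a_1 = -1; a_2 = -1; a_3 = 1/6; a_4 = 1/12; a_5 = -1/120


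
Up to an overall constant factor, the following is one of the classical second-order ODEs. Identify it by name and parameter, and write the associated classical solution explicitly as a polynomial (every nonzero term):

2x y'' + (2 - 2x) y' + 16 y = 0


All three coefficients share the factor 2; dividing through by 2 gives  x y'' + (1 - x) y' + 8 y = 0.
This matches the Laguerre equation x y'' + (1 - x) y' + n y = 0 with n = 8; the polynomial solution is L_8(x).
With y = sum_k a_k x^k, matching x^k gives (k+1)k a_{k+1} + (k+1) a_{k+1} - k a_k + n a_k = 0, i.e. (k+1)^2 a_{k+1} = (k - n) a_k = (k - 8) a_k. The right side vanishes at k = 8, so the series terminates at degree 8.
Standard normalization L_n(0) = 1 gives a_0 = 1. Work upward with a_{k+1} = (k - 8) a_k / (k+1)^2:
  a_1 = (0 - 8)(1) / 1^2 = -8/1 = -8
  a_2 = (1 - 8)(-8) / 2^2 = 56/4 = 14
  a_3 = (2 - 8)(14) / 3^2 = -84/9 = -28/3
  a_4 = (3 - 8)(-28/3) / 4^2 = (140/3)/16 = 35/12
  a_5 = (4 - 8)(35/12) / 5^2 = (-35/3)/25 = -7/15
  a_6 = (5 - 8)(-7/15) / 6^2 = (7/5)/36 = 7/180
  a_7 = (6 - 8)(7/180) / 7^2 = (-7/90)/49 = -1/630
  a_8 = (7 - 8)(-1/630) / 8^2 = (1/630)/64 = 1/40320
Hence L_8(x) = x^8/40320 - x^7/630 + 7 x^6/180 - 7 x^5/15 + 35 x^4/12 - 28 x^3/3 + 14 x^2 - 8 x + 1.

L_8(x); series = x^8/40320 - x^7/630 + 7 x^6/180 - 7 x^5/15 + 35 x^4/12 - 28 x^3/3 + 14 x^2 - 8 x + 1


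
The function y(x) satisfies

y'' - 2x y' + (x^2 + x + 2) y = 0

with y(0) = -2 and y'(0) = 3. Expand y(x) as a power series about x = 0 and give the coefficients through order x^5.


Ansatz: y(x) = sum_{n>=0} a_n x^n, so y'(x) = sum_{n>=1} n a_n x^(n-1) and y''(x) = sum_{n>=2} n(n-1) a_n x^(n-2).
Substitute into P(x) y'' + Q(x) y' + R(x) y = 0 with P(x) = 1, Q(x) = -2x, R(x) = x^2 + x + 2, and match powers of x.
Initial conditions: a_0 = -2, a_1 = 3.
Setting the coefficient of each power of x to zero and solving order by order (substituting the coefficients already found):
  x^0: 2 a_2 + 2 a_0 = 0  ->  2 a_2 = -2 a_0 = 4  ->  a_2 = 2
  x^1: 6 a_3 + a_0 = 0  ->  6 a_3 = -a_0 = 2  ->  a_3 = 1/3
  x^2: 12 a_4 - 2 a_2 + a_1 + a_0 = 0  ->  12 a_4 = 2 a_2 - a_1 - a_0 = 3  ->  a_4 = 1/4
  x^3: 20 a_5 - 4 a_3 + a_2 + a_1 = 0  ->  20 a_5 = 4 a_3 - a_2 - a_1 = -11/3  ->  a_5 = -11/60
Truncated series: y(x) = -2 + 3 x + 2 x^2 + (1/3) x^3 + (1/4) x^4 - (11/60) x^5 + O(x^6).

a_0 = -2; a_1 = 3; a_2 = 2; a_3 = 1/3; a_4 = 1/4; a_5 = -11/60


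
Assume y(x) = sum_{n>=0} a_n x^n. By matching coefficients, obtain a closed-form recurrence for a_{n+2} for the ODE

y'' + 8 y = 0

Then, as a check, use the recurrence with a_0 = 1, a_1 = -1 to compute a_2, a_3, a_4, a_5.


Substitute y = sum_n a_n x^n into y'' + (const) y = 0.
y''(x) = sum_{n>=0} (n+2)(n+1) a_{n+2} x^n.
The ODE becomes sum_n [(n+2)(n+1) a_{n+2} + 8 a_n] x^n = 0.
Setting each coefficient to zero gives the recurrence:
  (n+2)(n+1) a_{n+2} + 8 a_n = 0,
  a_{n+2} = -8 / ((n+1)(n+2)) a_n.

Check with a_0 = 1, a_1 = -1 (apply the recurrence for n = 0, 1, 2, 3): a_0 = 1, a_1 = -1, a_2 = -4, a_3 = 4/3, a_4 = 8/3, a_5 = -8/15.

a_{n+2} = -8/((n+1)(n+2)) * a_n; check: a_0 = 1, a_1 = -1, a_2 = -4, a_3 = 4/3, a_4 = 8/3, a_5 = -8/15


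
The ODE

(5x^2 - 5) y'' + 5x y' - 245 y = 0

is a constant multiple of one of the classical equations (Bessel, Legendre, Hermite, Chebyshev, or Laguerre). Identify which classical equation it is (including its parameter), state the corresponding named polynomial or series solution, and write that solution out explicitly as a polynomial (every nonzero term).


All three coefficients share the factor -5; dividing through by -5 gives  (1 - x^2) y'' - x y' + 49 y = 0.
This matches the Chebyshev equation (1 - x^2) y'' - x y' + n^2 y = 0 (note the -x y' term, not -2x y') with n^2 = 49, so n = 7; the polynomial solution is T_7(x).
With y = sum_k a_k x^k, matching x^k gives (k+2)(k+1) a_{k+2} = (k^2 - n^2) a_k = (k - 7)(k + 7) a_k. The right side vanishes at k = 7, so the series with the parity of 7 terminates at degree 7.
Standard normalization: leading coefficient of T_n is 2^(n-1), so a_7 = 2^6 = 64. Work downward with a_k = (k+1)(k+2) a_{k+2} / ((k - 7)(k + 7)):
  a_5 = (6)(7)(64) / ((5 - 7)(5 + 7)) = 2688/(-24) = -112
  a_3 = (4)(5)(-112) / ((3 - 7)(3 + 7)) = -2240/(-40) = 56
  a_1 = (2)(3)(56) / ((1 - 7)(1 + 7)) = 336/(-48) = -7
Hence T_7(x) = 64 x^7 - 112 x^5 + 56 x^3 - 7 x.

T_7(x); series = 64 x^7 - 112 x^5 + 56 x^3 - 7 x


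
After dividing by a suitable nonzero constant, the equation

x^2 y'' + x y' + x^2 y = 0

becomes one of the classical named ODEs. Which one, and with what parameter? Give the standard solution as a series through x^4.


The equation is already in a standard form:  x^2 y'' + x y' + x^2 y = 0.
This matches the Bessel equation x^2 y'' + x y' + (x^2 - nu^2) y = 0 with nu^2 = 0, so nu = 0; the solution bounded at x = 0 is J_0(x).
Frobenius at x = 0: indicial roots ±nu; for r = nu the recurrence k(k + 2nu) c_k = -c_{k-2} gives the standard series J_nu(x) = sum_{k>=0} (-1)^k / (k! (k+nu)!) (x/2)^(2k+nu). Evaluate the first 3 terms:
  k = 0: (-1)^0 / (0! * 0! * 2^0) x^0 = 1/(1*1*1) x^0 = (1) x^0
  k = 1: (-1)^1 / (1! * 1! * 2^2) x^2 = -1/(1*1*4) x^2 = (-1/4) x^2
  k = 2: (-1)^2 / (2! * 2! * 2^4) x^4 = 1/(2*2*16) x^4 = (1/64) x^4
Hence J_0(x) = x^4/64 - x^2/4 + 1 + ....

J_0(x); series = x^4/64 - x^2/4 + 1


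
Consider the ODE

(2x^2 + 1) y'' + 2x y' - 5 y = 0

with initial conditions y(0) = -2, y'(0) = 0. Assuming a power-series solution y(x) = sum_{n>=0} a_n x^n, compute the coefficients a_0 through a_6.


Ansatz: y(x) = sum_{n>=0} a_n x^n, so y'(x) = sum_{n>=1} n a_n x^(n-1) and y''(x) = sum_{n>=2} n(n-1) a_n x^(n-2).
Substitute into P(x) y'' + Q(x) y' + R(x) y = 0 with P(x) = 2x^2 + 1, Q(x) = 2x, R(x) = -5, and match powers of x.
Initial conditions: a_0 = -2, a_1 = 0.
Setting the coefficient of each power of x to zero and solving order by order (substituting the coefficients already found):
  x^0: 2 a_2 - 5 a_0 = 0  ->  2 a_2 = 5 a_0 = -10  ->  a_2 = -5
  x^1: 6 a_3 - 3 a_1 = 0  ->  6 a_3 = 3 a_1 = 0  ->  a_3 = 0
  x^2: 12 a_4 + 3 a_2 = 0  ->  12 a_4 = -3 a_2 = 15  ->  a_4 = 5/4
  x^3: 20 a_5 + 13 a_3 = 0  ->  20 a_5 = -13 a_3 = 0  ->  a_5 = 0
  x^4: 30 a_6 + 27 a_4 = 0  ->  30 a_6 = -27 a_4 = -135/4  ->  a_6 = -9/8
Truncated series: y(x) = -2 - 5 x^2 + (5/4) x^4 - (9/8) x^6 + O(x^7).

a_0 = -2; a_1 = 0; a_2 = -5; a_3 = 0; a_4 = 5/4; a_5 = 0; a_6 = -9/8


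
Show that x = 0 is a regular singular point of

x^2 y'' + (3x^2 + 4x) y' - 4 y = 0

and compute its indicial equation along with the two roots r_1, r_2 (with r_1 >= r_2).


Divide by x^2 to reach normal form y'' + P_1(x) y' + P_2(x) y = 0 with P_1(x) = 3 + 4/x and P_2(x) = -4/x^2.
x = 0 is a singular point because the y'-coefficient 3 + 4/x has a pole at x = 0 and the y-coefficient -4/x^2 has a pole at x = 0.
It is a regular singular point because x P_1(x) = p(x) = 3x + 4 and x^2 P_2(x) = q(x) = -4 are polynomials, hence analytic at x = 0.
p(0) = 4,  q(0) = -4.
Indicial equation: r(r-1) + p(0) r + q(0) = 0, i.e. r^2 + (p(0) - 1) r + q(0) = 0, i.e. r^2 + 3 r - 4 = 0.
Discriminant: (3)^2 - 4(-4) = 25, so r = (-3 ± 5)/2.
Solving: r_1 = 1, r_2 = -4.

indicial: r^2 + 3 r - 4 = 0; roots r_1 = 1, r_2 = -4


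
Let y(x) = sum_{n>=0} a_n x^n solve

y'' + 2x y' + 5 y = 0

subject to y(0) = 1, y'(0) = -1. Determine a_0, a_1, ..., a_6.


Ansatz: y(x) = sum_{n>=0} a_n x^n, so y'(x) = sum_{n>=1} n a_n x^(n-1) and y''(x) = sum_{n>=2} n(n-1) a_n x^(n-2).
Substitute into P(x) y'' + Q(x) y' + R(x) y = 0 with P(x) = 1, Q(x) = 2x, R(x) = 5, and match powers of x.
Initial conditions: a_0 = 1, a_1 = -1.
Setting the coefficient of each power of x to zero and solving order by order (substituting the coefficients already found):
  x^0: 2 a_2 + 5 a_0 = 0  ->  2 a_2 = -5 a_0 = -5  ->  a_2 = -5/2
  x^1: 6 a_3 + 7 a_1 = 0  ->  6 a_3 = -7 a_1 = 7  ->  a_3 = 7/6
  x^2: 12 a_4 + 9 a_2 = 0  ->  12 a_4 = -9 a_2 = 45/2  ->  a_4 = 15/8
  x^3: 20 a_5 + 11 a_3 = 0  ->  20 a_5 = -11 a_3 = -77/6  ->  a_5 = -77/120
  x^4: 30 a_6 + 13 a_4 = 0  ->  30 a_6 = -13 a_4 = -195/8  ->  a_6 = -13/16
Truncated series: y(x) = 1 - x - (5/2) x^2 + (7/6) x^3 + (15/8) x^4 - (77/120) x^5 - (13/16) x^6 + O(x^7).

a_0 = 1; a_1 = -1; a_2 = -5/2; a_3 = 7/6; a_4 = 15/8; a_5 = -77/120; a_6 = -13/16


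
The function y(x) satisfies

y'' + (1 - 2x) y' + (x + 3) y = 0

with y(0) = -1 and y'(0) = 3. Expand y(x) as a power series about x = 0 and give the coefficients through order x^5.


Ansatz: y(x) = sum_{n>=0} a_n x^n, so y'(x) = sum_{n>=1} n a_n x^(n-1) and y''(x) = sum_{n>=2} n(n-1) a_n x^(n-2).
Substitute into P(x) y'' + Q(x) y' + R(x) y = 0 with P(x) = 1, Q(x) = 1 - 2x, R(x) = x + 3, and match powers of x.
Initial conditions: a_0 = -1, a_1 = 3.
Setting the coefficient of each power of x to zero and solving order by order (substituting the coefficients already found):
  x^0: 2 a_2 + a_1 + 3 a_0 = 0  ->  2 a_2 = -a_1 - 3 a_0 = 0  ->  a_2 = 0
  x^1: 6 a_3 + 2 a_2 + a_1 + a_0 = 0  ->  6 a_3 = -2 a_2 - a_1 - a_0 = -2  ->  a_3 = -1/3
  x^2: 12 a_4 + 3 a_3 - a_2 + a_1 = 0  ->  12 a_4 = -3 a_3 + a_2 - a_1 = -2  ->  a_4 = -1/6
  x^3: 20 a_5 + 4 a_4 - 3 a_3 + a_2 = 0  ->  20 a_5 = -4 a_4 + 3 a_3 - a_2 = -1/3  ->  a_5 = -1/60
Truncated series: y(x) = -1 + 3 x - (1/3) x^3 - (1/6) x^4 - (1/60) x^5 + O(x^6).

a_0 = -1; a_1 = 3; a_2 = 0; a_3 = -1/3; a_4 = -1/6; a_5 = -1/60


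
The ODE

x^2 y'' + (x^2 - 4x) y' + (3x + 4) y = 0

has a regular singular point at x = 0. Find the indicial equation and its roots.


Divide by x^2 to reach normal form y'' + P_1(x) y' + P_2(x) y = 0 with P_1(x) = 1 - 4/x and P_2(x) = 3/x + 4/x^2.
x = 0 is a singular point because the y'-coefficient 1 - 4/x has a pole at x = 0 and the y-coefficient 3/x + 4/x^2 has a pole at x = 0.
It is a regular singular point because x P_1(x) = p(x) = x - 4 and x^2 P_2(x) = q(x) = 3x + 4 are polynomials, hence analytic at x = 0.
p(0) = -4,  q(0) = 4.
Indicial equation: r(r-1) + p(0) r + q(0) = 0, i.e. r^2 + (p(0) - 1) r + q(0) = 0, i.e. r^2 - 5 r + 4 = 0.
Discriminant: (-5)^2 - 4(4) = 9, so r = (5 ± 3)/2.
Solving: r_1 = 4, r_2 = 1.

indicial: r^2 - 5 r + 4 = 0; roots r_1 = 4, r_2 = 1


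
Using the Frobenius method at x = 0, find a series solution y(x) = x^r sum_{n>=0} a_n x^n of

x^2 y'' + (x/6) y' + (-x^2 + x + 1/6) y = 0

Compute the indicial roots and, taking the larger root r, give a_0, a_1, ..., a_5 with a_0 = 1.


Write in Frobenius form y'' + (p(x)/x) y' + (q(x)/x^2) y = 0:
  p(x) = 1/6,  q(x) = -x^2 + x + 1/6.
Indicial equation: r(r-1) + (1/6) r + (1/6) = 0 -> roots r_1 = 1/2, r_2 = 1/3.
Take r = r_1 = 1/2. Let y(x) = x^r sum_{n>=0} a_n x^n with a_0 = 1.
Substitute y = x^r sum a_n x^n and match x^{r+n}. The recurrence is
  D(n) a_n + 1 a_{n-1} - 1 a_{n-2} = 0,  where D(n) = (r+n)(r+n-1) + (1/6)(r+n) + (1/6).
  a_n = [-1 a_{n-1} + 1 a_{n-2}] / D(n).
Since the indicial polynomial factors as (r - r_1)(r - r_2), D(n) = (r_1 + n - r_1)(r_1 + n - r_2) = n(n + 1/6).
Evaluating step by step (a_0 = 1):
  n = 1: D(1) = 1(1 + 1/6) = 7/6; numerator = -1(1) = -1; a_1 = (-1)/(7/6) = -6/7
  n = 2: D(2) = 2(2 + 1/6) = 13/3; numerator = -1(-6/7) + 1(1) = 13/7; a_2 = (13/7)/(13/3) = 3/7
  n = 3: D(3) = 3(3 + 1/6) = 19/2; numerator = -1(3/7) + 1(-6/7) = -9/7; a_3 = (-9/7)/(19/2) = -18/133
  n = 4: D(4) = 4(4 + 1/6) = 50/3; numerator = -1(-18/133) + 1(3/7) = 75/133; a_4 = (75/133)/(50/3) = 9/266
  n = 5: D(5) = 5(5 + 1/6) = 155/6; numerator = -1(9/266) + 1(-18/133) = -45/266; a_5 = (-45/266)/(155/6) = -27/4123

r = 1/2; a_0 = 1; a_1 = -6/7; a_2 = 3/7; a_3 = -18/133; a_4 = 9/266; a_5 = -27/4123


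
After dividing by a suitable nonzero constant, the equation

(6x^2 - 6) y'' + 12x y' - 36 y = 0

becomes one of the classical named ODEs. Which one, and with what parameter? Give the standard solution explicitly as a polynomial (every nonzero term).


All three coefficients share the factor -6; dividing through by -6 gives  (1 - x^2) y'' - 2x y' + 6 y = 0.
This matches the Legendre equation (1 - x^2) y'' - 2x y' + n(n+1) y = 0 (note the -2x y' term) with n(n+1) = 6, so n = 2; the polynomial solution is P_2(x).
With y = sum_k a_k x^k, matching x^k gives (k+2)(k+1) a_{k+2} = [k(k+1) - n(n+1)] a_k = (k - 2)(k + 3) a_k. The right side vanishes at k = 2, so the series with the parity of 2 terminates at degree 2.
Standard normalization (P_n(1) = 1): leading coefficient (2n)!/(2^n (n!)^2) = 24/(4*4) = 3/2, so a_2 = 3/2. Work downward with a_k = (k+1)(k+2) a_{k+2} / ((k - 2)(k + 3)):
  a_0 = (1)(2)(3/2) / ((0 - 2)(0 + 3)) = 3/(-6) = -1/2
Hence P_2(x) = 3 x^2/2 - 1/2.

P_2(x); series = 3 x^2/2 - 1/2


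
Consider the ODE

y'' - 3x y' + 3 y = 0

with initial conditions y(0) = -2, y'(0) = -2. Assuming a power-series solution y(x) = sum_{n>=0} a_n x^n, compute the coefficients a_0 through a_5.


Ansatz: y(x) = sum_{n>=0} a_n x^n, so y'(x) = sum_{n>=1} n a_n x^(n-1) and y''(x) = sum_{n>=2} n(n-1) a_n x^(n-2).
Substitute into P(x) y'' + Q(x) y' + R(x) y = 0 with P(x) = 1, Q(x) = -3x, R(x) = 3, and match powers of x.
Initial conditions: a_0 = -2, a_1 = -2.
Setting the coefficient of each power of x to zero and solving order by order (substituting the coefficients already found):
  x^0: 2 a_2 + 3 a_0 = 0  ->  2 a_2 = -3 a_0 = 6  ->  a_2 = 3
  x^1: 6 a_3 = 0  ->  a_3 = 0
  x^2: 12 a_4 - 3 a_2 = 0  ->  12 a_4 = 3 a_2 = 9  ->  a_4 = 3/4
  x^3: 20 a_5 - 6 a_3 = 0  ->  20 a_5 = 6 a_3 = 0  ->  a_5 = 0
Truncated series: y(x) = -2 - 2 x + 3 x^2 + (3/4) x^4 + O(x^6).

a_0 = -2; a_1 = -2; a_2 = 3; a_3 = 0; a_4 = 3/4; a_5 = 0


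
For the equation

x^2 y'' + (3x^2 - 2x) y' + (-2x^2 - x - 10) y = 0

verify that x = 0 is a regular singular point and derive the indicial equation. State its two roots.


Divide by x^2 to reach normal form y'' + P_1(x) y' + P_2(x) y = 0 with P_1(x) = 3 - 2/x and P_2(x) = -2 - 1/x - 10/x^2.
x = 0 is a singular point because the y'-coefficient 3 - 2/x has a pole at x = 0 and the y-coefficient -2 - 1/x - 10/x^2 has a pole at x = 0.
It is a regular singular point because x P_1(x) = p(x) = 3x - 2 and x^2 P_2(x) = q(x) = -2x^2 - x - 10 are polynomials, hence analytic at x = 0.
p(0) = -2,  q(0) = -10.
Indicial equation: r(r-1) + p(0) r + q(0) = 0, i.e. r^2 + (p(0) - 1) r + q(0) = 0, i.e. r^2 - 3 r - 10 = 0.
Discriminant: (-3)^2 - 4(-10) = 49, so r = (3 ± 7)/2.
Solving: r_1 = 5, r_2 = -2.

indicial: r^2 - 3 r - 10 = 0; roots r_1 = 5, r_2 = -2


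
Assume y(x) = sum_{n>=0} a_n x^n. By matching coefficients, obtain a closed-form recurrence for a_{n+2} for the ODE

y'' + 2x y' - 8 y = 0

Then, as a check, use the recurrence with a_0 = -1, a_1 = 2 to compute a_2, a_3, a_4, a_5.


Substitute y = sum_n a_n x^n.
y''(x) has coefficient (n+2)(n+1) a_{n+2} at x^n;
2 x y'(x) has coefficient 2 n a_n at x^n (shift);
-8 y(x) has coefficient -8 a_n at x^n.
Matching x^n: (n+2)(n+1) a_{n+2} + (2n - 8) a_n = 0.
Thus a_{n+2} = (-2n + 8) / ((n+1)(n+2)) * a_n.

Check with a_0 = -1, a_1 = 2 (apply the recurrence for n = 0, 1, 2, 3): a_0 = -1, a_1 = 2, a_2 = -4, a_3 = 2, a_4 = -4/3, a_5 = 1/5.

a_(n+2) = (-2n + 8) / ((n+1)(n+2)) * a_n; check: a_0 = -1, a_1 = 2, a_2 = -4, a_3 = 2, a_4 = -4/3, a_5 = 1/5


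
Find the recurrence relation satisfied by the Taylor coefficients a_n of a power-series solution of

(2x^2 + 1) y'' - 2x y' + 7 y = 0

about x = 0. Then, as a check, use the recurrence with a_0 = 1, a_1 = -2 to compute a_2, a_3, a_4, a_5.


Substitute y = sum_n a_n x^n.
(1 + 2 x^2) y'' contributes (n+2)(n+1) a_{n+2} + 2 n(n-1) a_n at x^n.
-2 x y'(x) contributes -2 n a_n at x^n.
7 y(x) contributes 7 a_n at x^n.
Matching x^n: (n+2)(n+1) a_{n+2} + (2 n(n-1) - 2 n + 7) a_n = 0.
Thus a_{n+2} = (-2 n(n-1) + 2 n - 7) / ((n+1)(n+2)) * a_n.

Check with a_0 = 1, a_1 = -2 (apply the recurrence for n = 0, 1, 2, 3): a_0 = 1, a_1 = -2, a_2 = -7/2, a_3 = 5/3, a_4 = 49/24, a_5 = -13/12.

a_(n+2) = (-2 n(n-1) + 2 n - 7) / ((n+1)(n+2)) * a_n; check: a_0 = 1, a_1 = -2, a_2 = -7/2, a_3 = 5/3, a_4 = 49/24, a_5 = -13/12


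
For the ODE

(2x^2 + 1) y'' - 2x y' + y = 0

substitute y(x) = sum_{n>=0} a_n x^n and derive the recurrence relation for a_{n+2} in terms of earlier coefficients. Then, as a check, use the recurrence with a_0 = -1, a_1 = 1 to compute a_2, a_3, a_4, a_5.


Substitute y = sum_n a_n x^n.
(1 + 2 x^2) y'' contributes (n+2)(n+1) a_{n+2} + 2 n(n-1) a_n at x^n.
-2 x y'(x) contributes -2 n a_n at x^n.
y(x) contributes 1 a_n at x^n.
Matching x^n: (n+2)(n+1) a_{n+2} + (2 n(n-1) - 2 n + 1) a_n = 0.
Thus a_{n+2} = (-2 n(n-1) + 2 n - 1) / ((n+1)(n+2)) * a_n.

Check with a_0 = -1, a_1 = 1 (apply the recurrence for n = 0, 1, 2, 3): a_0 = -1, a_1 = 1, a_2 = 1/2, a_3 = 1/6, a_4 = -1/24, a_5 = -7/120.

a_(n+2) = (-2 n(n-1) + 2 n - 1) / ((n+1)(n+2)) * a_n; check: a_0 = -1, a_1 = 1, a_2 = 1/2, a_3 = 1/6, a_4 = -1/24, a_5 = -7/120


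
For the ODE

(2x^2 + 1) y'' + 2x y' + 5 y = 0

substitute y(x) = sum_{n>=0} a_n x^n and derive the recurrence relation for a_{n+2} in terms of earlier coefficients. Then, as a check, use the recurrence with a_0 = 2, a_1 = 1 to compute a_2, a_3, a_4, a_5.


Substitute y = sum_n a_n x^n.
(1 + 2 x^2) y'' contributes (n+2)(n+1) a_{n+2} + 2 n(n-1) a_n at x^n.
2 x y'(x) contributes 2 n a_n at x^n.
5 y(x) contributes 5 a_n at x^n.
Matching x^n: (n+2)(n+1) a_{n+2} + (2 n(n-1) + 2 n + 5) a_n = 0.
Thus a_{n+2} = (-2 n(n-1) - 2 n - 5) / ((n+1)(n+2)) * a_n.

Check with a_0 = 2, a_1 = 1 (apply the recurrence for n = 0, 1, 2, 3): a_0 = 2, a_1 = 1, a_2 = -5, a_3 = -7/6, a_4 = 65/12, a_5 = 161/120.

a_(n+2) = (-2 n(n-1) - 2 n - 5) / ((n+1)(n+2)) * a_n; check: a_0 = 2, a_1 = 1, a_2 = -5, a_3 = -7/6, a_4 = 65/12, a_5 = 161/120


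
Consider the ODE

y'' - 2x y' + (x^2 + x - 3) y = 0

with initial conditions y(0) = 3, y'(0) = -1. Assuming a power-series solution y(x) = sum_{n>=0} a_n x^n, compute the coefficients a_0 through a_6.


Ansatz: y(x) = sum_{n>=0} a_n x^n, so y'(x) = sum_{n>=1} n a_n x^(n-1) and y''(x) = sum_{n>=2} n(n-1) a_n x^(n-2).
Substitute into P(x) y'' + Q(x) y' + R(x) y = 0 with P(x) = 1, Q(x) = -2x, R(x) = x^2 + x - 3, and match powers of x.
Initial conditions: a_0 = 3, a_1 = -1.
Setting the coefficient of each power of x to zero and solving order by order (substituting the coefficients already found):
  x^0: 2 a_2 - 3 a_0 = 0  ->  2 a_2 = 3 a_0 = 9  ->  a_2 = 9/2
  x^1: 6 a_3 - 5 a_1 + a_0 = 0  ->  6 a_3 = 5 a_1 - a_0 = -8  ->  a_3 = -4/3
  x^2: 12 a_4 - 7 a_2 + a_1 + a_0 = 0  ->  12 a_4 = 7 a_2 - a_1 - a_0 = 59/2  ->  a_4 = 59/24
  x^3: 20 a_5 - 9 a_3 + a_2 + a_1 = 0  ->  20 a_5 = 9 a_3 - a_2 - a_1 = -31/2  ->  a_5 = -31/40
  x^4: 30 a_6 - 11 a_4 + a_3 + a_2 = 0  ->  30 a_6 = 11 a_4 - a_3 - a_2 = 191/8  ->  a_6 = 191/240
Truncated series: y(x) = 3 - x + (9/2) x^2 - (4/3) x^3 + (59/24) x^4 - (31/40) x^5 + (191/240) x^6 + O(x^7).

a_0 = 3; a_1 = -1; a_2 = 9/2; a_3 = -4/3; a_4 = 59/24; a_5 = -31/40; a_6 = 191/240


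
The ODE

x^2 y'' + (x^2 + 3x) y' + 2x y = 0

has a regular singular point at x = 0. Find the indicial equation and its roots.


Divide by x^2 to reach normal form y'' + P_1(x) y' + P_2(x) y = 0 with P_1(x) = 1 + 3/x and P_2(x) = 2/x.
x = 0 is a singular point because the y'-coefficient 1 + 3/x has a pole at x = 0 and the y-coefficient 2/x has a pole at x = 0.
It is a regular singular point because x P_1(x) = p(x) = x + 3 and x^2 P_2(x) = q(x) = 2x are polynomials, hence analytic at x = 0.
p(0) = 3,  q(0) = 0.
Indicial equation: r(r-1) + p(0) r + q(0) = 0, i.e. r^2 + (p(0) - 1) r + q(0) = 0, i.e. r^2 + 2 r = 0.
Discriminant: (2)^2 - 4(0) = 4, so r = (-2 ± 2)/2.
Solving: r_1 = 0, r_2 = -2.

indicial: r^2 + 2 r = 0; roots r_1 = 0, r_2 = -2


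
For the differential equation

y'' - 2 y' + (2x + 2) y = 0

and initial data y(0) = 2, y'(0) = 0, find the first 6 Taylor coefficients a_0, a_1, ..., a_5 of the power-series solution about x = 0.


Ansatz: y(x) = sum_{n>=0} a_n x^n, so y'(x) = sum_{n>=1} n a_n x^(n-1) and y''(x) = sum_{n>=2} n(n-1) a_n x^(n-2).
Substitute into P(x) y'' + Q(x) y' + R(x) y = 0 with P(x) = 1, Q(x) = -2, R(x) = 2x + 2, and match powers of x.
Initial conditions: a_0 = 2, a_1 = 0.
Setting the coefficient of each power of x to zero and solving order by order (substituting the coefficients already found):
  x^0: 2 a_2 - 2 a_1 + 2 a_0 = 0  ->  2 a_2 = 2 a_1 - 2 a_0 = -4  ->  a_2 = -2
  x^1: 6 a_3 - 4 a_2 + 2 a_1 + 2 a_0 = 0  ->  6 a_3 = 4 a_2 - 2 a_1 - 2 a_0 = -12  ->  a_3 = -2
  x^2: 12 a_4 - 6 a_3 + 2 a_2 + 2 a_1 = 0  ->  12 a_4 = 6 a_3 - 2 a_2 - 2 a_1 = -8  ->  a_4 = -2/3
  x^3: 20 a_5 - 8 a_4 + 2 a_3 + 2 a_2 = 0  ->  20 a_5 = 8 a_4 - 2 a_3 - 2 a_2 = 8/3  ->  a_5 = 2/15
Truncated series: y(x) = 2 - 2 x^2 - 2 x^3 - (2/3) x^4 + (2/15) x^5 + O(x^6).

a_0 = 2; a_1 = 0; a_2 = -2; a_3 = -2; a_4 = -2/3; a_5 = 2/15


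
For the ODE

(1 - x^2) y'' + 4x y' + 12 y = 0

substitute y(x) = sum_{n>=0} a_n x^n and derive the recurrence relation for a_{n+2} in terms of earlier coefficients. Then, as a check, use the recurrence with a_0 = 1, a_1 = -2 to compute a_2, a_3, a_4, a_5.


Substitute y = sum_n a_n x^n.
(1 - 1 x^2) y'' contributes (n+2)(n+1) a_{n+2} - n(n-1) a_n at x^n.
4 x y'(x) contributes 4 n a_n at x^n.
12 y(x) contributes 12 a_n at x^n.
Matching x^n: (n+2)(n+1) a_{n+2} + (-n(n-1) + 4 n + 12) a_n = 0.
Thus a_{n+2} = (n(n-1) - 4 n - 12) / ((n+1)(n+2)) * a_n.

Check with a_0 = 1, a_1 = -2 (apply the recurrence for n = 0, 1, 2, 3): a_0 = 1, a_1 = -2, a_2 = -6, a_3 = 16/3, a_4 = 9, a_5 = -24/5.

a_(n+2) = (n(n-1) - 4 n - 12) / ((n+1)(n+2)) * a_n; check: a_0 = 1, a_1 = -2, a_2 = -6, a_3 = 16/3, a_4 = 9, a_5 = -24/5


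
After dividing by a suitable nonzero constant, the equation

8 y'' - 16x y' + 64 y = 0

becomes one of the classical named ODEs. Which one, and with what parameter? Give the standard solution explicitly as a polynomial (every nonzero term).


All three coefficients share the factor 8; dividing through by 8 gives  y'' - 2x y' + 8 y = 0.
This matches the Hermite equation y'' - 2x y' + 2n y = 0 with 2n = 8, so n = 4; the polynomial solution is H_4(x).
With y = sum_k a_k x^k, matching x^k gives (k+2)(k+1) a_{k+2} = 2(k - n) a_k = 2(k - 4) a_k. The right side vanishes at k = 4, so the series with the parity of 4 terminates at degree 4.
Standard normalization: leading coefficient of H_n is 2^n, so a_4 = 2^4 = 16. Work downward with a_k = (k+1)(k+2) a_{k+2} / (2(k - n)):
  a_2 = (3)(4)(16) / (2(2 - 4)) = 192/(-4) = -48
  a_0 = (1)(2)(-48) / (2(0 - 4)) = -96/(-8) = 12
Hence H_4(x) = 16 x^4 - 48 x^2 + 12.

H_4(x); series = 16 x^4 - 48 x^2 + 12


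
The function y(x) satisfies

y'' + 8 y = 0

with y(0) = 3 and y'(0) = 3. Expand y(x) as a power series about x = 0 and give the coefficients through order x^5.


Ansatz: y(x) = sum_{n>=0} a_n x^n, so y'(x) = sum_{n>=1} n a_n x^(n-1) and y''(x) = sum_{n>=2} n(n-1) a_n x^(n-2).
Substitute into P(x) y'' + Q(x) y' + R(x) y = 0 with P(x) = 1, Q(x) = 0, R(x) = 8, and match powers of x.
Initial conditions: a_0 = 3, a_1 = 3.
Setting the coefficient of each power of x to zero and solving order by order (substituting the coefficients already found):
  x^0: 2 a_2 + 8 a_0 = 0  ->  2 a_2 = -8 a_0 = -24  ->  a_2 = -12
  x^1: 6 a_3 + 8 a_1 = 0  ->  6 a_3 = -8 a_1 = -24  ->  a_3 = -4
  x^2: 12 a_4 + 8 a_2 = 0  ->  12 a_4 = -8 a_2 = 96  ->  a_4 = 8
  x^3: 20 a_5 + 8 a_3 = 0  ->  20 a_5 = -8 a_3 = 32  ->  a_5 = 8/5
Truncated series: y(x) = 3 + 3 x - 12 x^2 - 4 x^3 + 8 x^4 + (8/5) x^5 + O(x^6).

a_0 = 3; a_1 = 3; a_2 = -12; a_3 = -4; a_4 = 8; a_5 = 8/5


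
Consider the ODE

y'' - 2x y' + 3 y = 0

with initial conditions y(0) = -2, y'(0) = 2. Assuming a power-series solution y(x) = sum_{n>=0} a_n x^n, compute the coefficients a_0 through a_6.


Ansatz: y(x) = sum_{n>=0} a_n x^n, so y'(x) = sum_{n>=1} n a_n x^(n-1) and y''(x) = sum_{n>=2} n(n-1) a_n x^(n-2).
Substitute into P(x) y'' + Q(x) y' + R(x) y = 0 with P(x) = 1, Q(x) = -2x, R(x) = 3, and match powers of x.
Initial conditions: a_0 = -2, a_1 = 2.
Setting the coefficient of each power of x to zero and solving order by order (substituting the coefficients already found):
  x^0: 2 a_2 + 3 a_0 = 0  ->  2 a_2 = -3 a_0 = 6  ->  a_2 = 3
  x^1: 6 a_3 + a_1 = 0  ->  6 a_3 = -a_1 = -2  ->  a_3 = -1/3
  x^2: 12 a_4 - a_2 = 0  ->  12 a_4 = a_2 = 3  ->  a_4 = 1/4
  x^3: 20 a_5 - 3 a_3 = 0  ->  20 a_5 = 3 a_3 = -1  ->  a_5 = -1/20
  x^4: 30 a_6 - 5 a_4 = 0  ->  30 a_6 = 5 a_4 = 5/4  ->  a_6 = 1/24
Truncated series: y(x) = -2 + 2 x + 3 x^2 - (1/3) x^3 + (1/4) x^4 - (1/20) x^5 + (1/24) x^6 + O(x^7).

a_0 = -2; a_1 = 2; a_2 = 3; a_3 = -1/3; a_4 = 1/4; a_5 = -1/20; a_6 = 1/24


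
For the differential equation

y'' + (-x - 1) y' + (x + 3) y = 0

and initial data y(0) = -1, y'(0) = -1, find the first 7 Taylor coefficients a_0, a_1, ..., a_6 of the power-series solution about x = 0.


Ansatz: y(x) = sum_{n>=0} a_n x^n, so y'(x) = sum_{n>=1} n a_n x^(n-1) and y''(x) = sum_{n>=2} n(n-1) a_n x^(n-2).
Substitute into P(x) y'' + Q(x) y' + R(x) y = 0 with P(x) = 1, Q(x) = -x - 1, R(x) = x + 3, and match powers of x.
Initial conditions: a_0 = -1, a_1 = -1.
Setting the coefficient of each power of x to zero and solving order by order (substituting the coefficients already found):
  x^0: 2 a_2 - a_1 + 3 a_0 = 0  ->  2 a_2 = a_1 - 3 a_0 = 2  ->  a_2 = 1
  x^1: 6 a_3 - 2 a_2 + 2 a_1 + a_0 = 0  ->  6 a_3 = 2 a_2 - 2 a_1 - a_0 = 5  ->  a_3 = 5/6
  x^2: 12 a_4 - 3 a_3 + a_2 + a_1 = 0  ->  12 a_4 = 3 a_3 - a_2 - a_1 = 5/2  ->  a_4 = 5/24
  x^3: 20 a_5 - 4 a_4 + a_2 = 0  ->  20 a_5 = 4 a_4 - a_2 = -1/6  ->  a_5 = -1/120
  x^4: 30 a_6 - 5 a_5 - a_4 + a_3 = 0  ->  30 a_6 = 5 a_5 + a_4 - a_3 = -2/3  ->  a_6 = -1/45
Truncated series: y(x) = -1 - x + x^2 + (5/6) x^3 + (5/24) x^4 - (1/120) x^5 - (1/45) x^6 + O(x^7).

a_0 = -1; a_1 = -1; a_2 = 1; a_3 = 5/6; a_4 = 5/24; a_5 = -1/120; a_6 = -1/45


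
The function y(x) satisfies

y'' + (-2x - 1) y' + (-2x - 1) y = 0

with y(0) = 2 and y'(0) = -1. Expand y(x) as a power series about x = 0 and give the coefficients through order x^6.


Ansatz: y(x) = sum_{n>=0} a_n x^n, so y'(x) = sum_{n>=1} n a_n x^(n-1) and y''(x) = sum_{n>=2} n(n-1) a_n x^(n-2).
Substitute into P(x) y'' + Q(x) y' + R(x) y = 0 with P(x) = 1, Q(x) = -2x - 1, R(x) = -2x - 1, and match powers of x.
Initial conditions: a_0 = 2, a_1 = -1.
Setting the coefficient of each power of x to zero and solving order by order (substituting the coefficients already found):
  x^0: 2 a_2 - a_1 - a_0 = 0  ->  2 a_2 = a_1 + a_0 = 1  ->  a_2 = 1/2
  x^1: 6 a_3 - 2 a_2 - 3 a_1 - 2 a_0 = 0  ->  6 a_3 = 2 a_2 + 3 a_1 + 2 a_0 = 2  ->  a_3 = 1/3
  x^2: 12 a_4 - 3 a_3 - 5 a_2 - 2 a_1 = 0  ->  12 a_4 = 3 a_3 + 5 a_2 + 2 a_1 = 3/2  ->  a_4 = 1/8
  x^3: 20 a_5 - 4 a_4 - 7 a_3 - 2 a_2 = 0  ->  20 a_5 = 4 a_4 + 7 a_3 + 2 a_2 = 23/6  ->  a_5 = 23/120
  x^4: 30 a_6 - 5 a_5 - 9 a_4 - 2 a_3 = 0  ->  30 a_6 = 5 a_5 + 9 a_4 + 2 a_3 = 11/4  ->  a_6 = 11/120
Truncated series: y(x) = 2 - x + (1/2) x^2 + (1/3) x^3 + (1/8) x^4 + (23/120) x^5 + (11/120) x^6 + O(x^7).

a_0 = 2; a_1 = -1; a_2 = 1/2; a_3 = 1/3; a_4 = 1/8; a_5 = 23/120; a_6 = 11/120


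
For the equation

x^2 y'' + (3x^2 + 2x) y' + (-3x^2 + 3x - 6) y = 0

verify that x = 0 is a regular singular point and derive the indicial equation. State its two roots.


Divide by x^2 to reach normal form y'' + P_1(x) y' + P_2(x) y = 0 with P_1(x) = 3 + 2/x and P_2(x) = -3 + 3/x - 6/x^2.
x = 0 is a singular point because the y'-coefficient 3 + 2/x has a pole at x = 0 and the y-coefficient -3 + 3/x - 6/x^2 has a pole at x = 0.
It is a regular singular point because x P_1(x) = p(x) = 3x + 2 and x^2 P_2(x) = q(x) = -3x^2 + 3x - 6 are polynomials, hence analytic at x = 0.
p(0) = 2,  q(0) = -6.
Indicial equation: r(r-1) + p(0) r + q(0) = 0, i.e. r^2 + (p(0) - 1) r + q(0) = 0, i.e. r^2 + 1 r - 6 = 0.
Discriminant: (1)^2 - 4(-6) = 25, so r = (-1 ± 5)/2.
Solving: r_1 = 2, r_2 = -3.

indicial: r^2 + 1 r - 6 = 0; roots r_1 = 2, r_2 = -3


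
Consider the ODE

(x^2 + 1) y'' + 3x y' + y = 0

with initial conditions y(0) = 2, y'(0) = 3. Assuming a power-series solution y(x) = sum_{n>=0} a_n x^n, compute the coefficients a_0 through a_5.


Ansatz: y(x) = sum_{n>=0} a_n x^n, so y'(x) = sum_{n>=1} n a_n x^(n-1) and y''(x) = sum_{n>=2} n(n-1) a_n x^(n-2).
Substitute into P(x) y'' + Q(x) y' + R(x) y = 0 with P(x) = x^2 + 1, Q(x) = 3x, R(x) = 1, and match powers of x.
Initial conditions: a_0 = 2, a_1 = 3.
Setting the coefficient of each power of x to zero and solving order by order (substituting the coefficients already found):
  x^0: 2 a_2 + a_0 = 0  ->  2 a_2 = -a_0 = -2  ->  a_2 = -1
  x^1: 6 a_3 + 4 a_1 = 0  ->  6 a_3 = -4 a_1 = -12  ->  a_3 = -2
  x^2: 12 a_4 + 9 a_2 = 0  ->  12 a_4 = -9 a_2 = 9  ->  a_4 = 3/4
  x^3: 20 a_5 + 16 a_3 = 0  ->  20 a_5 = -16 a_3 = 32  ->  a_5 = 8/5
Truncated series: y(x) = 2 + 3 x - x^2 - 2 x^3 + (3/4) x^4 + (8/5) x^5 + O(x^6).

a_0 = 2; a_1 = 3; a_2 = -1; a_3 = -2; a_4 = 3/4; a_5 = 8/5
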